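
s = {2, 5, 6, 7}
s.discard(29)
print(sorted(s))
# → [2, 5, 6, 7]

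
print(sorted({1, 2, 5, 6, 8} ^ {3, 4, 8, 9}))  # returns [1, 2, 3, 4, 5, 6, 9]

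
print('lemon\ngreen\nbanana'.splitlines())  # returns ['lemon', 'green', 'banana']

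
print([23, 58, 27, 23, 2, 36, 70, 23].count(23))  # 3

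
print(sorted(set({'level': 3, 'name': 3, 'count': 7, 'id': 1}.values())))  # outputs [1, 3, 7]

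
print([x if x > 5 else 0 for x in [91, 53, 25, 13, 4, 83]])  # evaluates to [91, 53, 25, 13, 0, 83]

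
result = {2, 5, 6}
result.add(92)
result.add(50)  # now {2, 5, 6, 50, 92}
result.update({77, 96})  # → {2, 5, 6, 50, 77, 92, 96}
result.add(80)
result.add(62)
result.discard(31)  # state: {2, 5, 6, 50, 62, 77, 80, 92, 96}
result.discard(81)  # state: {2, 5, 6, 50, 62, 77, 80, 92, 96}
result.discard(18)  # {2, 5, 6, 50, 62, 77, 80, 92, 96}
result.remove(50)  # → {2, 5, 6, 62, 77, 80, 92, 96}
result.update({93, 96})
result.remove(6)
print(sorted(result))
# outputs [2, 5, 62, 77, 80, 92, 93, 96]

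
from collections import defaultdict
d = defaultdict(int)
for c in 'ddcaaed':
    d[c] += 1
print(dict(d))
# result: {'d': 3, 'c': 1, 'a': 2, 'e': 1}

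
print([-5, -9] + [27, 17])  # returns [-5, -9, 27, 17]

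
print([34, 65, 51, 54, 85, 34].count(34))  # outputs 2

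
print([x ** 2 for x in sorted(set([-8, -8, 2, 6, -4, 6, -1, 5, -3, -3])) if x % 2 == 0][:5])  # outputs [64, 16, 4, 36]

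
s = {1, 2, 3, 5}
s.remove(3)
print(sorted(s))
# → [1, 2, 5]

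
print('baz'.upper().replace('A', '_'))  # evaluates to B_Z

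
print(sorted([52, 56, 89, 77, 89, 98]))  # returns [52, 56, 77, 89, 89, 98]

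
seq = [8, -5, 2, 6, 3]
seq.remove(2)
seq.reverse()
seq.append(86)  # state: [3, 6, -5, 8, 86]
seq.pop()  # 86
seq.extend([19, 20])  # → [3, 6, -5, 8, 19, 20]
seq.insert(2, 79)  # [3, 6, 79, -5, 8, 19, 20]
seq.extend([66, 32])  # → [3, 6, 79, -5, 8, 19, 20, 66, 32]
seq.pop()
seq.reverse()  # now [66, 20, 19, 8, -5, 79, 6, 3]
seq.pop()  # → 3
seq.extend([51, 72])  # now [66, 20, 19, 8, -5, 79, 6, 51, 72]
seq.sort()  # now [-5, 6, 8, 19, 20, 51, 66, 72, 79]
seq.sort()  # [-5, 6, 8, 19, 20, 51, 66, 72, 79]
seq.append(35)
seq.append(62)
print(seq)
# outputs [-5, 6, 8, 19, 20, 51, 66, 72, 79, 35, 62]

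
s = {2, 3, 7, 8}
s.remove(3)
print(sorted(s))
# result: [2, 7, 8]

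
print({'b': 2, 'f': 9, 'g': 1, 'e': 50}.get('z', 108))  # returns 108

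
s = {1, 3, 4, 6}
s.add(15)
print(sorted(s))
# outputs [1, 3, 4, 6, 15]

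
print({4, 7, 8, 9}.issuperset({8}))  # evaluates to True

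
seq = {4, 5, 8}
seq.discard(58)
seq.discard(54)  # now {4, 5, 8}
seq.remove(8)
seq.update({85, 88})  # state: {4, 5, 85, 88}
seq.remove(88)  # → {4, 5, 85}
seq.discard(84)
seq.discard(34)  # {4, 5, 85}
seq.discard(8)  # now {4, 5, 85}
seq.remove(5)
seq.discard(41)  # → {4, 85}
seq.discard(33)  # {4, 85}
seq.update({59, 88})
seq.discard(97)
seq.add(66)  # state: {4, 59, 66, 85, 88}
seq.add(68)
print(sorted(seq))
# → [4, 59, 66, 68, 85, 88]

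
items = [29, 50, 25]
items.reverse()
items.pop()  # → 29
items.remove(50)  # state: [25]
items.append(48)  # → [25, 48]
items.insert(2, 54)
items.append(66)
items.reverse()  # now [66, 54, 48, 25]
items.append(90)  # [66, 54, 48, 25, 90]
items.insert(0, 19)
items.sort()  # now [19, 25, 48, 54, 66, 90]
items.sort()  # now [19, 25, 48, 54, 66, 90]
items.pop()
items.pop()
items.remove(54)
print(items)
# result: [19, 25, 48]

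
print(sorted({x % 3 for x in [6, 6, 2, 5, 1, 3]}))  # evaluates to [0, 1, 2]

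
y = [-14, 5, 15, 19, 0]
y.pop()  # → 0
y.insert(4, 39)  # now [-14, 5, 15, 19, 39]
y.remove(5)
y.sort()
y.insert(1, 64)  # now [-14, 64, 15, 19, 39]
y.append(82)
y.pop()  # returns 82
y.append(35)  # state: [-14, 64, 15, 19, 39, 35]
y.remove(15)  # [-14, 64, 19, 39, 35]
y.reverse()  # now [35, 39, 19, 64, -14]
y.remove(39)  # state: [35, 19, 64, -14]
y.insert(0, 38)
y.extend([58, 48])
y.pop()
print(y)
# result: [38, 35, 19, 64, -14, 58]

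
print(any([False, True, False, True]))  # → True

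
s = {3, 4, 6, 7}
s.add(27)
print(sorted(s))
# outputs [3, 4, 6, 7, 27]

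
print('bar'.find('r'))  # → 2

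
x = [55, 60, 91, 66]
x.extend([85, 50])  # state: [55, 60, 91, 66, 85, 50]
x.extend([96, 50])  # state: [55, 60, 91, 66, 85, 50, 96, 50]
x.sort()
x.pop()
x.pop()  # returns 91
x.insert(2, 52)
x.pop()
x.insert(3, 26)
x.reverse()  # [66, 60, 55, 26, 52, 50, 50]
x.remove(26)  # [66, 60, 55, 52, 50, 50]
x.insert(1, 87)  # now [66, 87, 60, 55, 52, 50, 50]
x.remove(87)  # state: [66, 60, 55, 52, 50, 50]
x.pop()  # 50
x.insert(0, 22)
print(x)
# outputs [22, 66, 60, 55, 52, 50]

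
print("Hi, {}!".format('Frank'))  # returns Hi, Frank!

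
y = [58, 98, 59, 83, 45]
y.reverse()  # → [45, 83, 59, 98, 58]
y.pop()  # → 58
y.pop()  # 98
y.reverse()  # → [59, 83, 45]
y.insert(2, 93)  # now [59, 83, 93, 45]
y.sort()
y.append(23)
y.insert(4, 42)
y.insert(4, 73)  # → [45, 59, 83, 93, 73, 42, 23]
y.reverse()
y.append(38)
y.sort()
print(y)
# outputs [23, 38, 42, 45, 59, 73, 83, 93]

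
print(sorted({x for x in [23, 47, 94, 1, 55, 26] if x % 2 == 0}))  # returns [26, 94]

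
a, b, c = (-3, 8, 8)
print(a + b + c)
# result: 13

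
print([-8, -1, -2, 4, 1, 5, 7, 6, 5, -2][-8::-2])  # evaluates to [-2, -8]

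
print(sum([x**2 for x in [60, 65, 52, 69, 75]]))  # 20915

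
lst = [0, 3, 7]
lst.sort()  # [0, 3, 7]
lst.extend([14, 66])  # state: [0, 3, 7, 14, 66]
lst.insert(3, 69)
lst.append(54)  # [0, 3, 7, 69, 14, 66, 54]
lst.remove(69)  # [0, 3, 7, 14, 66, 54]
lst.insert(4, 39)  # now [0, 3, 7, 14, 39, 66, 54]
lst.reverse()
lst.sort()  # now [0, 3, 7, 14, 39, 54, 66]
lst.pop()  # 66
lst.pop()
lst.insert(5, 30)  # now [0, 3, 7, 14, 39, 30]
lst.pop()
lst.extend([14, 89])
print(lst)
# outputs [0, 3, 7, 14, 39, 14, 89]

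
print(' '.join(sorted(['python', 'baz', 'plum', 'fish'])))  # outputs baz fish plum python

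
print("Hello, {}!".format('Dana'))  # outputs Hello, Dana!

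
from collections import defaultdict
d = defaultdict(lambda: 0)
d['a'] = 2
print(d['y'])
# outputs 0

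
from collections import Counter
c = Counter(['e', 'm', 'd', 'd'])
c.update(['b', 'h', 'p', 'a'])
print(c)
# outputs Counter({'d': 2, 'e': 1, 'm': 1, 'b': 1, 'h': 1, 'p': 1, 'a': 1})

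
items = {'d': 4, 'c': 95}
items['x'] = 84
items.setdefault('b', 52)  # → 52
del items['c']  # {'d': 4, 'x': 84, 'b': 52}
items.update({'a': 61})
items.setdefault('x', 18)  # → 84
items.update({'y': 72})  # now {'d': 4, 'x': 84, 'b': 52, 'a': 61, 'y': 72}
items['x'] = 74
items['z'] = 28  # {'d': 4, 'x': 74, 'b': 52, 'a': 61, 'y': 72, 'z': 28}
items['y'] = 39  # {'d': 4, 'x': 74, 'b': 52, 'a': 61, 'y': 39, 'z': 28}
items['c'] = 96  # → {'d': 4, 'x': 74, 'b': 52, 'a': 61, 'y': 39, 'z': 28, 'c': 96}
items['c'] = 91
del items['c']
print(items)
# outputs {'d': 4, 'x': 74, 'b': 52, 'a': 61, 'y': 39, 'z': 28}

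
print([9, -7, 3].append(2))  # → None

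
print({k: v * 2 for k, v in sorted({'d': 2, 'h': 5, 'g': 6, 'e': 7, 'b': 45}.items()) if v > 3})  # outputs {'b': 90, 'e': 14, 'g': 12, 'h': 10}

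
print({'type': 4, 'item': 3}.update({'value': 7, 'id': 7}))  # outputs None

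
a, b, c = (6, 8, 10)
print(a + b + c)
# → 24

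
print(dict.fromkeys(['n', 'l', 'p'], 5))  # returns {'n': 5, 'l': 5, 'p': 5}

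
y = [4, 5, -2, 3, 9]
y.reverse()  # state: [9, 3, -2, 5, 4]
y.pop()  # 4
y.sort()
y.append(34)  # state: [-2, 3, 5, 9, 34]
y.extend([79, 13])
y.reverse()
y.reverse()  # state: [-2, 3, 5, 9, 34, 79, 13]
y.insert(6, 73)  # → [-2, 3, 5, 9, 34, 79, 73, 13]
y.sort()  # [-2, 3, 5, 9, 13, 34, 73, 79]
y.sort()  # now [-2, 3, 5, 9, 13, 34, 73, 79]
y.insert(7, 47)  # [-2, 3, 5, 9, 13, 34, 73, 47, 79]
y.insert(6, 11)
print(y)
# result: [-2, 3, 5, 9, 13, 34, 11, 73, 47, 79]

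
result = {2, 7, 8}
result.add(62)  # {2, 7, 8, 62}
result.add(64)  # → {2, 7, 8, 62, 64}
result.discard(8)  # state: {2, 7, 62, 64}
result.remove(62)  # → {2, 7, 64}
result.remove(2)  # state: {7, 64}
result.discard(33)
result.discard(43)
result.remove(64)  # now {7}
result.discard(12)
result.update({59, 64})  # {7, 59, 64}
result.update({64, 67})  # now {7, 59, 64, 67}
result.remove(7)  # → {59, 64, 67}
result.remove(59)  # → {64, 67}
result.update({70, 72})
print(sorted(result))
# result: [64, 67, 70, 72]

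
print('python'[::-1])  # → nohtyp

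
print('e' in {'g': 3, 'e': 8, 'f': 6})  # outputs True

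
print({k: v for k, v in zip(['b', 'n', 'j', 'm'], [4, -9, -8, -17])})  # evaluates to {'b': 4, 'n': -9, 'j': -8, 'm': -17}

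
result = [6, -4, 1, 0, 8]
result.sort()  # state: [-4, 0, 1, 6, 8]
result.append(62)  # [-4, 0, 1, 6, 8, 62]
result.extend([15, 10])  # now [-4, 0, 1, 6, 8, 62, 15, 10]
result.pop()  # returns 10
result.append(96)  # [-4, 0, 1, 6, 8, 62, 15, 96]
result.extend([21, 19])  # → [-4, 0, 1, 6, 8, 62, 15, 96, 21, 19]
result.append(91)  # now [-4, 0, 1, 6, 8, 62, 15, 96, 21, 19, 91]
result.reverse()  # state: [91, 19, 21, 96, 15, 62, 8, 6, 1, 0, -4]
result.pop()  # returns -4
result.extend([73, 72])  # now [91, 19, 21, 96, 15, 62, 8, 6, 1, 0, 73, 72]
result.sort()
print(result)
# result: [0, 1, 6, 8, 15, 19, 21, 62, 72, 73, 91, 96]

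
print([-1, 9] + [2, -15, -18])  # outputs [-1, 9, 2, -15, -18]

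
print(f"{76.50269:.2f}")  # 76.50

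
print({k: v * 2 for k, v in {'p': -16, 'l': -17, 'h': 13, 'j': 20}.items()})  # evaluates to {'p': -32, 'l': -34, 'h': 26, 'j': 40}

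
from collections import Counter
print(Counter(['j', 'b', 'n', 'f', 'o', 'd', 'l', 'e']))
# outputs Counter({'j': 1, 'b': 1, 'n': 1, 'f': 1, 'o': 1, 'd': 1, 'l': 1, 'e': 1})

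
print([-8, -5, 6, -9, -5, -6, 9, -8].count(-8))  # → 2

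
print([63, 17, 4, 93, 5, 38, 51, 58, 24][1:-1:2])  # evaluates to [17, 93, 38, 58]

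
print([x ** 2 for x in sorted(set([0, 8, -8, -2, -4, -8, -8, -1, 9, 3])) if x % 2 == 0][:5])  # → [64, 16, 4, 0, 64]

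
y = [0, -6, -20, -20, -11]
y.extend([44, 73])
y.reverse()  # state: [73, 44, -11, -20, -20, -6, 0]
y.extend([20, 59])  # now [73, 44, -11, -20, -20, -6, 0, 20, 59]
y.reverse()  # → [59, 20, 0, -6, -20, -20, -11, 44, 73]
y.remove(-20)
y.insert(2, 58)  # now [59, 20, 58, 0, -6, -20, -11, 44, 73]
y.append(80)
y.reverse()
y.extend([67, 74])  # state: [80, 73, 44, -11, -20, -6, 0, 58, 20, 59, 67, 74]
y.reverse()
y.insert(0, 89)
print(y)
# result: [89, 74, 67, 59, 20, 58, 0, -6, -20, -11, 44, 73, 80]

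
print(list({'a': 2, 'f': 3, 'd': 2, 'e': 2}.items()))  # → [('a', 2), ('f', 3), ('d', 2), ('e', 2)]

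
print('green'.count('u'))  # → 0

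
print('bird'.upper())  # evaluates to BIRD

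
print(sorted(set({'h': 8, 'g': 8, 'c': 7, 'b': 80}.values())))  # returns [7, 8, 80]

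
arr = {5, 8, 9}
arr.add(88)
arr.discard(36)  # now {5, 8, 9, 88}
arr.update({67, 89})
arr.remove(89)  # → {5, 8, 9, 67, 88}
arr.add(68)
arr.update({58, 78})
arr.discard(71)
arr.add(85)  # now {5, 8, 9, 58, 67, 68, 78, 85, 88}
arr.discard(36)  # {5, 8, 9, 58, 67, 68, 78, 85, 88}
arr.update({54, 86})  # {5, 8, 9, 54, 58, 67, 68, 78, 85, 86, 88}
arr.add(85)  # {5, 8, 9, 54, 58, 67, 68, 78, 85, 86, 88}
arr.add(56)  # {5, 8, 9, 54, 56, 58, 67, 68, 78, 85, 86, 88}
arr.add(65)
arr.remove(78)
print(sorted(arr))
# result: [5, 8, 9, 54, 56, 58, 65, 67, 68, 85, 86, 88]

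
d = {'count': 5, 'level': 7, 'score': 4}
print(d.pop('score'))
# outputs 4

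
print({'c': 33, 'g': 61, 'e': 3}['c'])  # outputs 33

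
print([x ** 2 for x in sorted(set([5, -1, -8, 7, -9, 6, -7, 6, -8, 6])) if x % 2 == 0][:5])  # [64, 36]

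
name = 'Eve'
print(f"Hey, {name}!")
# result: Hey, Eve!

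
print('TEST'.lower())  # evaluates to test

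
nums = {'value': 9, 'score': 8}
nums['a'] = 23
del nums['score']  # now {'value': 9, 'a': 23}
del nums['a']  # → {'value': 9}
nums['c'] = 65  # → {'value': 9, 'c': 65}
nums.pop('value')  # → 9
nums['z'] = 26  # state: {'c': 65, 'z': 26}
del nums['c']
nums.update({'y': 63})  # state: {'z': 26, 'y': 63}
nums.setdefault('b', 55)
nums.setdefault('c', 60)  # 60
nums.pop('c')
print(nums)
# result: {'z': 26, 'y': 63, 'b': 55}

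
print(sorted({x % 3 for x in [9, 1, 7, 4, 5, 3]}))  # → [0, 1, 2]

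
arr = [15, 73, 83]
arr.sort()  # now [15, 73, 83]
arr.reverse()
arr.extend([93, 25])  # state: [83, 73, 15, 93, 25]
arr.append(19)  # [83, 73, 15, 93, 25, 19]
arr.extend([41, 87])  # [83, 73, 15, 93, 25, 19, 41, 87]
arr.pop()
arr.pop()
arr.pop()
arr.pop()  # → 25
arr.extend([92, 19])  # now [83, 73, 15, 93, 92, 19]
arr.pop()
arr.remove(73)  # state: [83, 15, 93, 92]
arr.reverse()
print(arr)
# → [92, 93, 15, 83]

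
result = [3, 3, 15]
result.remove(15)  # [3, 3]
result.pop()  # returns 3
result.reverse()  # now [3]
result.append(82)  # [3, 82]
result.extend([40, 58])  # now [3, 82, 40, 58]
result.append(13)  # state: [3, 82, 40, 58, 13]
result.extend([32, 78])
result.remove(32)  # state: [3, 82, 40, 58, 13, 78]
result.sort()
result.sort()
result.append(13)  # [3, 13, 40, 58, 78, 82, 13]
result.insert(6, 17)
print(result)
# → [3, 13, 40, 58, 78, 82, 17, 13]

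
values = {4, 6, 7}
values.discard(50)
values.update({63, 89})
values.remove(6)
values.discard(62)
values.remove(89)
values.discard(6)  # {4, 7, 63}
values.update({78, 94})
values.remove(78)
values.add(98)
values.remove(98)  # {4, 7, 63, 94}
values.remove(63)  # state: {4, 7, 94}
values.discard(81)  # {4, 7, 94}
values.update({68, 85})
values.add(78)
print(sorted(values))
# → [4, 7, 68, 78, 85, 94]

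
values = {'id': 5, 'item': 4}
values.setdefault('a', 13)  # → 13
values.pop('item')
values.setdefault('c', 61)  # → 61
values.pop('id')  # 5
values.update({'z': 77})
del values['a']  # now {'c': 61, 'z': 77}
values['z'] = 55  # {'c': 61, 'z': 55}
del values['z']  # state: {'c': 61}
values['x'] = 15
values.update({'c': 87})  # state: {'c': 87, 'x': 15}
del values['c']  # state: {'x': 15}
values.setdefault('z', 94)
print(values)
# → {'x': 15, 'z': 94}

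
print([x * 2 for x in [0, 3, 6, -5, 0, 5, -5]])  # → [0, 6, 12, -10, 0, 10, -10]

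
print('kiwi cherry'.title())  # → Kiwi Cherry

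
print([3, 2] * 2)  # [3, 2, 3, 2]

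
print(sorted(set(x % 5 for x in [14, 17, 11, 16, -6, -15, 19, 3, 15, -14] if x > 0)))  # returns [0, 1, 2, 3, 4]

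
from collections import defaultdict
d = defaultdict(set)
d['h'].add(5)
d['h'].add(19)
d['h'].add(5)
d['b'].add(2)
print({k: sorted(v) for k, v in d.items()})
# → {'h': [5, 19], 'b': [2]}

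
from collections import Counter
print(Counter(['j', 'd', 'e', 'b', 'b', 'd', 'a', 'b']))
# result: Counter({'b': 3, 'd': 2, 'j': 1, 'e': 1, 'a': 1})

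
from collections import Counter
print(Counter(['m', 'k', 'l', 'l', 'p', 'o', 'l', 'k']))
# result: Counter({'l': 3, 'k': 2, 'm': 1, 'p': 1, 'o': 1})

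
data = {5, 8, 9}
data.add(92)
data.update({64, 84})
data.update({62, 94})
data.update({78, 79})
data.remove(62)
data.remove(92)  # {5, 8, 9, 64, 78, 79, 84, 94}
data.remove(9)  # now {5, 8, 64, 78, 79, 84, 94}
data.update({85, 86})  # {5, 8, 64, 78, 79, 84, 85, 86, 94}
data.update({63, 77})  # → {5, 8, 63, 64, 77, 78, 79, 84, 85, 86, 94}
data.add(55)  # {5, 8, 55, 63, 64, 77, 78, 79, 84, 85, 86, 94}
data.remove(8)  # {5, 55, 63, 64, 77, 78, 79, 84, 85, 86, 94}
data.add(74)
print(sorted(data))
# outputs [5, 55, 63, 64, 74, 77, 78, 79, 84, 85, 86, 94]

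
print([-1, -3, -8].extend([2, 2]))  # None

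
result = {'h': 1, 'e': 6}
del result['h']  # {'e': 6}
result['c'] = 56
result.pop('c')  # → 56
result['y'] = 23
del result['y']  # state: {'e': 6}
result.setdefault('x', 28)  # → 28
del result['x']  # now {'e': 6}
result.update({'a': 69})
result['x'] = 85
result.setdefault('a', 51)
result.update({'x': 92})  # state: {'e': 6, 'a': 69, 'x': 92}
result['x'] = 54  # {'e': 6, 'a': 69, 'x': 54}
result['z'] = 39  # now {'e': 6, 'a': 69, 'x': 54, 'z': 39}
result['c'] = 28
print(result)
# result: {'e': 6, 'a': 69, 'x': 54, 'z': 39, 'c': 28}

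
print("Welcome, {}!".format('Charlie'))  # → Welcome, Charlie!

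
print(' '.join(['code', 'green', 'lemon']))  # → code green lemon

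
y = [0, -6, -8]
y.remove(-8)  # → [0, -6]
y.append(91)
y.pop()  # 91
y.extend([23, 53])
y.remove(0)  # [-6, 23, 53]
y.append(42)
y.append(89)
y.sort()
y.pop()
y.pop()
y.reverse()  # [42, 23, -6]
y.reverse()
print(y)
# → [-6, 23, 42]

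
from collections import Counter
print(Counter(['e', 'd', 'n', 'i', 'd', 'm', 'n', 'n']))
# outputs Counter({'n': 3, 'd': 2, 'e': 1, 'i': 1, 'm': 1})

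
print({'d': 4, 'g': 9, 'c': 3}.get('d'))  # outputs 4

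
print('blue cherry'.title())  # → Blue Cherry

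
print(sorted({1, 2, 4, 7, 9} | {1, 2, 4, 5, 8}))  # [1, 2, 4, 5, 7, 8, 9]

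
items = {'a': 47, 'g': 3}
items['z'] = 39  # {'a': 47, 'g': 3, 'z': 39}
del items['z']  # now {'a': 47, 'g': 3}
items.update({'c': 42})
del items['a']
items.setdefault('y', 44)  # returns 44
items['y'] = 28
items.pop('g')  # 3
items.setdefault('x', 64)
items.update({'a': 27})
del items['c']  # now {'y': 28, 'x': 64, 'a': 27}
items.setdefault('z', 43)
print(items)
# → {'y': 28, 'x': 64, 'a': 27, 'z': 43}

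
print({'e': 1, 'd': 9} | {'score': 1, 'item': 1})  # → {'e': 1, 'd': 9, 'score': 1, 'item': 1}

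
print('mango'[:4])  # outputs mang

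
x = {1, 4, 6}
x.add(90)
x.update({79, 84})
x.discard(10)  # {1, 4, 6, 79, 84, 90}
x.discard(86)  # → {1, 4, 6, 79, 84, 90}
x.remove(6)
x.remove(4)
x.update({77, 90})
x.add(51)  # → {1, 51, 77, 79, 84, 90}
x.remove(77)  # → {1, 51, 79, 84, 90}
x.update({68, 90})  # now {1, 51, 68, 79, 84, 90}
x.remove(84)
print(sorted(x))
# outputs [1, 51, 68, 79, 90]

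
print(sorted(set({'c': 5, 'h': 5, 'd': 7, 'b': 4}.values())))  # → [4, 5, 7]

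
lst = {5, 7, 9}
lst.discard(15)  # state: {5, 7, 9}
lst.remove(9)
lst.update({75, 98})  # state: {5, 7, 75, 98}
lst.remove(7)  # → {5, 75, 98}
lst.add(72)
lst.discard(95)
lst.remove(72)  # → {5, 75, 98}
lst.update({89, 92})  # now {5, 75, 89, 92, 98}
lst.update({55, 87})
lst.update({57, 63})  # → {5, 55, 57, 63, 75, 87, 89, 92, 98}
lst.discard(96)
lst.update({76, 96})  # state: {5, 55, 57, 63, 75, 76, 87, 89, 92, 96, 98}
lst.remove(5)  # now {55, 57, 63, 75, 76, 87, 89, 92, 96, 98}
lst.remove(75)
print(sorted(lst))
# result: [55, 57, 63, 76, 87, 89, 92, 96, 98]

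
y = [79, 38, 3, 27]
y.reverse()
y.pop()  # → 79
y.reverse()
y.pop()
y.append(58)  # [38, 3, 58]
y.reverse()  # [58, 3, 38]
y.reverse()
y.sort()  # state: [3, 38, 58]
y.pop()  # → 58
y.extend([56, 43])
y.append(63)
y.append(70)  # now [3, 38, 56, 43, 63, 70]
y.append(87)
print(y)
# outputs [3, 38, 56, 43, 63, 70, 87]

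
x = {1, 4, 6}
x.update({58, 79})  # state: {1, 4, 6, 58, 79}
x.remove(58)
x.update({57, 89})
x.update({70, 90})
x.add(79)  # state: {1, 4, 6, 57, 70, 79, 89, 90}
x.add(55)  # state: {1, 4, 6, 55, 57, 70, 79, 89, 90}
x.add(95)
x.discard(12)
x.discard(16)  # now {1, 4, 6, 55, 57, 70, 79, 89, 90, 95}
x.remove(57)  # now {1, 4, 6, 55, 70, 79, 89, 90, 95}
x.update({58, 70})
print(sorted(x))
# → [1, 4, 6, 55, 58, 70, 79, 89, 90, 95]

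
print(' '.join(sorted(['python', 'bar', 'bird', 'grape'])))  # bar bird grape python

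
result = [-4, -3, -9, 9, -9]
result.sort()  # [-9, -9, -4, -3, 9]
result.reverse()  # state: [9, -3, -4, -9, -9]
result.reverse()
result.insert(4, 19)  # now [-9, -9, -4, -3, 19, 9]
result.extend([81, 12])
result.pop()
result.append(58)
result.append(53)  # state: [-9, -9, -4, -3, 19, 9, 81, 58, 53]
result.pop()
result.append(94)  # [-9, -9, -4, -3, 19, 9, 81, 58, 94]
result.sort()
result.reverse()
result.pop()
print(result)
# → [94, 81, 58, 19, 9, -3, -4, -9]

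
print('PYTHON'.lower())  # python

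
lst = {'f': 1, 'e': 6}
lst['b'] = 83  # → {'f': 1, 'e': 6, 'b': 83}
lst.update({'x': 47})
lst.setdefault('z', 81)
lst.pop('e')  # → 6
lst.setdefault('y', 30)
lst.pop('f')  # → 1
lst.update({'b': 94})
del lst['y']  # {'b': 94, 'x': 47, 'z': 81}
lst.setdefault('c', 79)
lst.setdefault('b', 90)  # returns 94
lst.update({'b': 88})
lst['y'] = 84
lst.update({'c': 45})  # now {'b': 88, 'x': 47, 'z': 81, 'c': 45, 'y': 84}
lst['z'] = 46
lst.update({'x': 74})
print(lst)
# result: {'b': 88, 'x': 74, 'z': 46, 'c': 45, 'y': 84}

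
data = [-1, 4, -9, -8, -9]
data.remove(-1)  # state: [4, -9, -8, -9]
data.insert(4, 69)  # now [4, -9, -8, -9, 69]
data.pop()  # 69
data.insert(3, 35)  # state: [4, -9, -8, 35, -9]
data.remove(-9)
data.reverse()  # [-9, 35, -8, 4]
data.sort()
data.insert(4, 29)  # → [-9, -8, 4, 35, 29]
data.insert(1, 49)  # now [-9, 49, -8, 4, 35, 29]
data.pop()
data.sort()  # [-9, -8, 4, 35, 49]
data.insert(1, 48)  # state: [-9, 48, -8, 4, 35, 49]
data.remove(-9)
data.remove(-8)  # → [48, 4, 35, 49]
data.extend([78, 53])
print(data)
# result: [48, 4, 35, 49, 78, 53]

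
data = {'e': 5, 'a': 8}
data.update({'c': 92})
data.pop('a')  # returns 8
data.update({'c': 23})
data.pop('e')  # 5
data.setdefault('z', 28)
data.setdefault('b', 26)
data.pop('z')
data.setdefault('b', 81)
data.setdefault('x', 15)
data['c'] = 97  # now {'c': 97, 'b': 26, 'x': 15}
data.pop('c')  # 97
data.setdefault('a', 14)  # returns 14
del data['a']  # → {'b': 26, 'x': 15}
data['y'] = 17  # {'b': 26, 'x': 15, 'y': 17}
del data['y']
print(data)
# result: {'b': 26, 'x': 15}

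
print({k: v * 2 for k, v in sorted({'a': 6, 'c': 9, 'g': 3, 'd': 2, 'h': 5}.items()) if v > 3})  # {'a': 12, 'c': 18, 'h': 10}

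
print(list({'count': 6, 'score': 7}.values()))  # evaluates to [6, 7]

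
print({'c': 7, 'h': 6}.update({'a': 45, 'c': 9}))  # None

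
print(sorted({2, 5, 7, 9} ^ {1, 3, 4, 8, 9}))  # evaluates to [1, 2, 3, 4, 5, 7, 8]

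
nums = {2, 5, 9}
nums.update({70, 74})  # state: {2, 5, 9, 70, 74}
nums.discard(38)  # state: {2, 5, 9, 70, 74}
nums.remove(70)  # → {2, 5, 9, 74}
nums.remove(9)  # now {2, 5, 74}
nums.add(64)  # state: {2, 5, 64, 74}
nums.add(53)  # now {2, 5, 53, 64, 74}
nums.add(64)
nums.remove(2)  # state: {5, 53, 64, 74}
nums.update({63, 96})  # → {5, 53, 63, 64, 74, 96}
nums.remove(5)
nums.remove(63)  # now {53, 64, 74, 96}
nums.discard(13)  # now {53, 64, 74, 96}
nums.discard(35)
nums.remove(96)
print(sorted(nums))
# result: [53, 64, 74]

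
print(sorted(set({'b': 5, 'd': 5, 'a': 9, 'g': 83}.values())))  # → [5, 9, 83]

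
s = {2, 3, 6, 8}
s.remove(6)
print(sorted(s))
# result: [2, 3, 8]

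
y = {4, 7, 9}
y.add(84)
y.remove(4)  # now {7, 9, 84}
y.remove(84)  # {7, 9}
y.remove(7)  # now {9}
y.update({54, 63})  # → {9, 54, 63}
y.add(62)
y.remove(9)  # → {54, 62, 63}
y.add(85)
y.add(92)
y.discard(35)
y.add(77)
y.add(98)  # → {54, 62, 63, 77, 85, 92, 98}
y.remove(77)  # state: {54, 62, 63, 85, 92, 98}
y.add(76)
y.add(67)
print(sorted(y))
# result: [54, 62, 63, 67, 76, 85, 92, 98]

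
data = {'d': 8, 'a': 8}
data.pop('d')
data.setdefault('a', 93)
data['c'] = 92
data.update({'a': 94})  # {'a': 94, 'c': 92}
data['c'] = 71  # {'a': 94, 'c': 71}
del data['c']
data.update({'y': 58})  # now {'a': 94, 'y': 58}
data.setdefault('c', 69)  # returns 69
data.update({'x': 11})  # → {'a': 94, 'y': 58, 'c': 69, 'x': 11}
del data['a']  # {'y': 58, 'c': 69, 'x': 11}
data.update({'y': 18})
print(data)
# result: {'y': 18, 'c': 69, 'x': 11}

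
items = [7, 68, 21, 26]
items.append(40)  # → [7, 68, 21, 26, 40]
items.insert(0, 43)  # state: [43, 7, 68, 21, 26, 40]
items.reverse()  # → [40, 26, 21, 68, 7, 43]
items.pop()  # 43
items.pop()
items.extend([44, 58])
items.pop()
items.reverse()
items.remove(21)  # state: [44, 68, 26, 40]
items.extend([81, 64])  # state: [44, 68, 26, 40, 81, 64]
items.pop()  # 64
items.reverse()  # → [81, 40, 26, 68, 44]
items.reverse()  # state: [44, 68, 26, 40, 81]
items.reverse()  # [81, 40, 26, 68, 44]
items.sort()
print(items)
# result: [26, 40, 44, 68, 81]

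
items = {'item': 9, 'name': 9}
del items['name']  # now {'item': 9}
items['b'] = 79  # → {'item': 9, 'b': 79}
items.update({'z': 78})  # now {'item': 9, 'b': 79, 'z': 78}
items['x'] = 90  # {'item': 9, 'b': 79, 'z': 78, 'x': 90}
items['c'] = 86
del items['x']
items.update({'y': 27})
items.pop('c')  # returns 86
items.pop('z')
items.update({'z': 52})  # {'item': 9, 'b': 79, 'y': 27, 'z': 52}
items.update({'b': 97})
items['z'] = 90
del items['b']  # {'item': 9, 'y': 27, 'z': 90}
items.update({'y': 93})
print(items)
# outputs {'item': 9, 'y': 93, 'z': 90}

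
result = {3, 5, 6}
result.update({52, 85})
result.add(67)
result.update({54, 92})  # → {3, 5, 6, 52, 54, 67, 85, 92}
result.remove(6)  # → {3, 5, 52, 54, 67, 85, 92}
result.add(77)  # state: {3, 5, 52, 54, 67, 77, 85, 92}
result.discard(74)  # {3, 5, 52, 54, 67, 77, 85, 92}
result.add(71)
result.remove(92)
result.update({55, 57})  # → {3, 5, 52, 54, 55, 57, 67, 71, 77, 85}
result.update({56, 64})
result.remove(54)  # {3, 5, 52, 55, 56, 57, 64, 67, 71, 77, 85}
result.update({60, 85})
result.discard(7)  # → {3, 5, 52, 55, 56, 57, 60, 64, 67, 71, 77, 85}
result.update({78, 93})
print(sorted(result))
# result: [3, 5, 52, 55, 56, 57, 60, 64, 67, 71, 77, 78, 85, 93]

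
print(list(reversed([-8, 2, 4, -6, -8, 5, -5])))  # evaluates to [-5, 5, -8, -6, 4, 2, -8]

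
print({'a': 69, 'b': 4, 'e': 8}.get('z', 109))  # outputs 109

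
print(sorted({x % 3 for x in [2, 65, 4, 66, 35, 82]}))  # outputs [0, 1, 2]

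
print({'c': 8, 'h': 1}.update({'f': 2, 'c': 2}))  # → None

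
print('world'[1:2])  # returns o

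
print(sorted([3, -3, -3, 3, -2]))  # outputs [-3, -3, -2, 3, 3]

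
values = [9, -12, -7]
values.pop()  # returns -7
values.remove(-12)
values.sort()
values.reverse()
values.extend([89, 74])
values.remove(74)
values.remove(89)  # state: [9]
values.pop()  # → 9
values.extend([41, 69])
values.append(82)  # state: [41, 69, 82]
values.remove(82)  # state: [41, 69]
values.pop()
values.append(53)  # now [41, 53]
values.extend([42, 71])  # [41, 53, 42, 71]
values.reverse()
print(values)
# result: [71, 42, 53, 41]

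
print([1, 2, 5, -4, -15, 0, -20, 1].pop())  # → 1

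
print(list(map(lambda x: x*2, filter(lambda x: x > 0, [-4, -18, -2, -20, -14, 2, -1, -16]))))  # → [4]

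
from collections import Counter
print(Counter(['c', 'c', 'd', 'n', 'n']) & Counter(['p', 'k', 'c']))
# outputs Counter({'c': 1})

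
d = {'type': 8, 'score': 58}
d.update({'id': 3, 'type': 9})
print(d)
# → {'type': 9, 'score': 58, 'id': 3}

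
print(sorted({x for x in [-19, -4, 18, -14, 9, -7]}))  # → [-19, -14, -7, -4, 9, 18]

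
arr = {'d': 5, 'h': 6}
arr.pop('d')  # 5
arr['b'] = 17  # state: {'h': 6, 'b': 17}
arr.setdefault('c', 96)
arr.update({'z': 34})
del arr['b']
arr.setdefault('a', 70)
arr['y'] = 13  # {'h': 6, 'c': 96, 'z': 34, 'a': 70, 'y': 13}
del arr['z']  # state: {'h': 6, 'c': 96, 'a': 70, 'y': 13}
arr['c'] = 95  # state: {'h': 6, 'c': 95, 'a': 70, 'y': 13}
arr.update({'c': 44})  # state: {'h': 6, 'c': 44, 'a': 70, 'y': 13}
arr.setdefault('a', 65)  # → 70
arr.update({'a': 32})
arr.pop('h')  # 6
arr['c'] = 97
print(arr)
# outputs {'c': 97, 'a': 32, 'y': 13}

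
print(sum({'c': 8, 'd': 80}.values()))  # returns 88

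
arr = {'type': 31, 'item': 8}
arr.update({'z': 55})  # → {'type': 31, 'item': 8, 'z': 55}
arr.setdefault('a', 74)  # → 74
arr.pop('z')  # 55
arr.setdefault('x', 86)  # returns 86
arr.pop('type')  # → 31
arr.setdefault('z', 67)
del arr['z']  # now {'item': 8, 'a': 74, 'x': 86}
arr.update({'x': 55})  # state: {'item': 8, 'a': 74, 'x': 55}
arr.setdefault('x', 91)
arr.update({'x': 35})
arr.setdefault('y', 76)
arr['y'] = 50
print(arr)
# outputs {'item': 8, 'a': 74, 'x': 35, 'y': 50}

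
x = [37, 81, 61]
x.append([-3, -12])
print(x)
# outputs [37, 81, 61, [-3, -12]]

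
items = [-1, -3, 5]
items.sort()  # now [-3, -1, 5]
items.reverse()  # [5, -1, -3]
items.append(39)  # [5, -1, -3, 39]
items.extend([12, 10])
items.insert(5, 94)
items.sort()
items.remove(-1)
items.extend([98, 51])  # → [-3, 5, 10, 12, 39, 94, 98, 51]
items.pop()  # 51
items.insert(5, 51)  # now [-3, 5, 10, 12, 39, 51, 94, 98]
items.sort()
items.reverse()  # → [98, 94, 51, 39, 12, 10, 5, -3]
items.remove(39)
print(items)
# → [98, 94, 51, 12, 10, 5, -3]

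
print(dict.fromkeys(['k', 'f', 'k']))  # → {'k': None, 'f': None}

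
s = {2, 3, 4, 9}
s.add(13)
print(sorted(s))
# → [2, 3, 4, 9, 13]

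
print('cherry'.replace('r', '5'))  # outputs che55y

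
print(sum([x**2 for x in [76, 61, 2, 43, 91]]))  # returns 19631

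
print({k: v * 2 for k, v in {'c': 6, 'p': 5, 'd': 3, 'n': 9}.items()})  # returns {'c': 12, 'p': 10, 'd': 6, 'n': 18}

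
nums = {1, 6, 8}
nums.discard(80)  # {1, 6, 8}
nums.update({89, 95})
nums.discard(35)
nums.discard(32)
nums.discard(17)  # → {1, 6, 8, 89, 95}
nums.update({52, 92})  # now {1, 6, 8, 52, 89, 92, 95}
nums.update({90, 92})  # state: {1, 6, 8, 52, 89, 90, 92, 95}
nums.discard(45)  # {1, 6, 8, 52, 89, 90, 92, 95}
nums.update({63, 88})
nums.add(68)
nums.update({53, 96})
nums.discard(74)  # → {1, 6, 8, 52, 53, 63, 68, 88, 89, 90, 92, 95, 96}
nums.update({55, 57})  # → {1, 6, 8, 52, 53, 55, 57, 63, 68, 88, 89, 90, 92, 95, 96}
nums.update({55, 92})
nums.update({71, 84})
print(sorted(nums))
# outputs [1, 6, 8, 52, 53, 55, 57, 63, 68, 71, 84, 88, 89, 90, 92, 95, 96]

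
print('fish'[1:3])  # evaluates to is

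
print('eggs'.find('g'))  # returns 1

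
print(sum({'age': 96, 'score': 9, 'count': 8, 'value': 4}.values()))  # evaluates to 117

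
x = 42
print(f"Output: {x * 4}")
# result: Output: 168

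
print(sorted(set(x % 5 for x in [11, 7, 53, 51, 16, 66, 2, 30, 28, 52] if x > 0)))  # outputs [0, 1, 2, 3]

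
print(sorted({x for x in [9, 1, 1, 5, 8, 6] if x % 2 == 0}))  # [6, 8]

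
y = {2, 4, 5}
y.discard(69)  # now {2, 4, 5}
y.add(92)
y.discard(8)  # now {2, 4, 5, 92}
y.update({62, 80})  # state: {2, 4, 5, 62, 80, 92}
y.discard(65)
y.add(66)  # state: {2, 4, 5, 62, 66, 80, 92}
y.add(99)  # {2, 4, 5, 62, 66, 80, 92, 99}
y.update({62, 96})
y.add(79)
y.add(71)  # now {2, 4, 5, 62, 66, 71, 79, 80, 92, 96, 99}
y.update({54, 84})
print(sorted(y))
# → [2, 4, 5, 54, 62, 66, 71, 79, 80, 84, 92, 96, 99]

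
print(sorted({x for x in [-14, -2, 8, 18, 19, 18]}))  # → [-14, -2, 8, 18, 19]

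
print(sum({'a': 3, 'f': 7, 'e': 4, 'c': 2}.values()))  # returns 16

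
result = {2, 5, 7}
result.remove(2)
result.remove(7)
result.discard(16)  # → {5}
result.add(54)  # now {5, 54}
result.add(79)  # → {5, 54, 79}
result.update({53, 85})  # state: {5, 53, 54, 79, 85}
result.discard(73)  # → {5, 53, 54, 79, 85}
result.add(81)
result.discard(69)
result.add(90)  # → {5, 53, 54, 79, 81, 85, 90}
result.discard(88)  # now {5, 53, 54, 79, 81, 85, 90}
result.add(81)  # {5, 53, 54, 79, 81, 85, 90}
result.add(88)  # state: {5, 53, 54, 79, 81, 85, 88, 90}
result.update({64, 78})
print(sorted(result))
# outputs [5, 53, 54, 64, 78, 79, 81, 85, 88, 90]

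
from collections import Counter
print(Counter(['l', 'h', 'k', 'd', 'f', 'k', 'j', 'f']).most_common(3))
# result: [('k', 2), ('f', 2), ('l', 1)]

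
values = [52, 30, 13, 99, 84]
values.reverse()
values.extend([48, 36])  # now [84, 99, 13, 30, 52, 48, 36]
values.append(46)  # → [84, 99, 13, 30, 52, 48, 36, 46]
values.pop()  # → 46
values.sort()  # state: [13, 30, 36, 48, 52, 84, 99]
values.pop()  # 99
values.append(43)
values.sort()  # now [13, 30, 36, 43, 48, 52, 84]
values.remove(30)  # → [13, 36, 43, 48, 52, 84]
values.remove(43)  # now [13, 36, 48, 52, 84]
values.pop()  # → 84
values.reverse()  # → [52, 48, 36, 13]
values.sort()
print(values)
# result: [13, 36, 48, 52]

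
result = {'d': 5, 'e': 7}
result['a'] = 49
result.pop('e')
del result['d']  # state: {'a': 49}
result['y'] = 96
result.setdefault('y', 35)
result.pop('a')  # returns 49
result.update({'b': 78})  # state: {'y': 96, 'b': 78}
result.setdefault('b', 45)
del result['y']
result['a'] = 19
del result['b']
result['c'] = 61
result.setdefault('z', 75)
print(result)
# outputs {'a': 19, 'c': 61, 'z': 75}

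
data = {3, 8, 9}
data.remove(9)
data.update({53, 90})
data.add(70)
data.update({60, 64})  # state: {3, 8, 53, 60, 64, 70, 90}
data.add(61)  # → {3, 8, 53, 60, 61, 64, 70, 90}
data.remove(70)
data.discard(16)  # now {3, 8, 53, 60, 61, 64, 90}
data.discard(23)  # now {3, 8, 53, 60, 61, 64, 90}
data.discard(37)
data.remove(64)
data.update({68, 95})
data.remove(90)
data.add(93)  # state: {3, 8, 53, 60, 61, 68, 93, 95}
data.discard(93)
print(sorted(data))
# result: [3, 8, 53, 60, 61, 68, 95]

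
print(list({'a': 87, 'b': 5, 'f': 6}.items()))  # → [('a', 87), ('b', 5), ('f', 6)]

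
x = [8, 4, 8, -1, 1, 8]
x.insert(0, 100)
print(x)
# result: [100, 8, 4, 8, -1, 1, 8]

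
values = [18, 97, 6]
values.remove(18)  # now [97, 6]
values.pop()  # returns 6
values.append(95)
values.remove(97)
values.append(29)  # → [95, 29]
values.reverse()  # [29, 95]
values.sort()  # [29, 95]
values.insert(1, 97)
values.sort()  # [29, 95, 97]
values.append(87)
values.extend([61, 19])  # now [29, 95, 97, 87, 61, 19]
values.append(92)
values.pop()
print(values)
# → [29, 95, 97, 87, 61, 19]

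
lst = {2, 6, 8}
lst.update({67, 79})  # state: {2, 6, 8, 67, 79}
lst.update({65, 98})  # {2, 6, 8, 65, 67, 79, 98}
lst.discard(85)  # {2, 6, 8, 65, 67, 79, 98}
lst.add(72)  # {2, 6, 8, 65, 67, 72, 79, 98}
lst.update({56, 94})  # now {2, 6, 8, 56, 65, 67, 72, 79, 94, 98}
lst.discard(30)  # {2, 6, 8, 56, 65, 67, 72, 79, 94, 98}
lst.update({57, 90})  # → {2, 6, 8, 56, 57, 65, 67, 72, 79, 90, 94, 98}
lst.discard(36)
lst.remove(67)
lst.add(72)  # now {2, 6, 8, 56, 57, 65, 72, 79, 90, 94, 98}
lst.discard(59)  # {2, 6, 8, 56, 57, 65, 72, 79, 90, 94, 98}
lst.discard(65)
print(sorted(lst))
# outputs [2, 6, 8, 56, 57, 72, 79, 90, 94, 98]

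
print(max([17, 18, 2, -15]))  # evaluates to 18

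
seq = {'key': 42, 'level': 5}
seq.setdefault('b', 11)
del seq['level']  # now {'key': 42, 'b': 11}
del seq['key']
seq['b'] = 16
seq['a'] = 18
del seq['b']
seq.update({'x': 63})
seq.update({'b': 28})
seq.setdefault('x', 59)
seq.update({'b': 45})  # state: {'a': 18, 'x': 63, 'b': 45}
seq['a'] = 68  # {'a': 68, 'x': 63, 'b': 45}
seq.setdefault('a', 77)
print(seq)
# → {'a': 68, 'x': 63, 'b': 45}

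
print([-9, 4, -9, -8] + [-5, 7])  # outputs [-9, 4, -9, -8, -5, 7]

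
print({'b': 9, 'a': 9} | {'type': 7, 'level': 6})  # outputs {'b': 9, 'a': 9, 'type': 7, 'level': 6}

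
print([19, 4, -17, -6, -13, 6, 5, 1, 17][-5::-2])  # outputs [-13, -17, 19]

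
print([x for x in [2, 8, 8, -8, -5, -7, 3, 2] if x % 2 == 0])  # [2, 8, 8, -8, 2]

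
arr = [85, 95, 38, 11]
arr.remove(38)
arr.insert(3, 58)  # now [85, 95, 11, 58]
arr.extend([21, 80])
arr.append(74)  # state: [85, 95, 11, 58, 21, 80, 74]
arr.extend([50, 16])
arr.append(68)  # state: [85, 95, 11, 58, 21, 80, 74, 50, 16, 68]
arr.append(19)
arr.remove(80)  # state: [85, 95, 11, 58, 21, 74, 50, 16, 68, 19]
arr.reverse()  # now [19, 68, 16, 50, 74, 21, 58, 11, 95, 85]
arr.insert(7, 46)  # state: [19, 68, 16, 50, 74, 21, 58, 46, 11, 95, 85]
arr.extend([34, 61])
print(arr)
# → [19, 68, 16, 50, 74, 21, 58, 46, 11, 95, 85, 34, 61]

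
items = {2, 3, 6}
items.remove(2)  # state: {3, 6}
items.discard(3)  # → {6}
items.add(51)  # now {6, 51}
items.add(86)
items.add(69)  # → {6, 51, 69, 86}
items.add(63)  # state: {6, 51, 63, 69, 86}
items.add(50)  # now {6, 50, 51, 63, 69, 86}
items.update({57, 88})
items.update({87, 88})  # {6, 50, 51, 57, 63, 69, 86, 87, 88}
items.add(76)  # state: {6, 50, 51, 57, 63, 69, 76, 86, 87, 88}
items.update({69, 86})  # {6, 50, 51, 57, 63, 69, 76, 86, 87, 88}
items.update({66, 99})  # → {6, 50, 51, 57, 63, 66, 69, 76, 86, 87, 88, 99}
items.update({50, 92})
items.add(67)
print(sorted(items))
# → [6, 50, 51, 57, 63, 66, 67, 69, 76, 86, 87, 88, 92, 99]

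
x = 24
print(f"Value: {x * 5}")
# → Value: 120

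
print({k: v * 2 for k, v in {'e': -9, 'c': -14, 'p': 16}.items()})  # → {'e': -18, 'c': -28, 'p': 32}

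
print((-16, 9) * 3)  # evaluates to (-16, 9, -16, 9, -16, 9)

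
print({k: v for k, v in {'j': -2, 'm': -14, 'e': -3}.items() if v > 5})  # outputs {}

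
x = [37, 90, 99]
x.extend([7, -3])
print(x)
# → [37, 90, 99, 7, -3]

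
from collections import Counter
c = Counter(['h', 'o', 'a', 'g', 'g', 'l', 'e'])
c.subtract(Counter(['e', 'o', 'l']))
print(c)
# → Counter({'g': 2, 'h': 1, 'a': 1, 'o': 0, 'l': 0, 'e': 0})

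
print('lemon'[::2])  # lmn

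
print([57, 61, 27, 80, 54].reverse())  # None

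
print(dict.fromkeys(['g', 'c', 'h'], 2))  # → {'g': 2, 'c': 2, 'h': 2}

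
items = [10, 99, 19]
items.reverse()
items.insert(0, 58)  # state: [58, 19, 99, 10]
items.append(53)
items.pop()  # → 53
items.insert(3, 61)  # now [58, 19, 99, 61, 10]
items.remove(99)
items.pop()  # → 10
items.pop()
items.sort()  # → [19, 58]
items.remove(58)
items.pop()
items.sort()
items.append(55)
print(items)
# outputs [55]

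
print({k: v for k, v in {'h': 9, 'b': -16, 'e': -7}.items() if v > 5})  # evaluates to {'h': 9}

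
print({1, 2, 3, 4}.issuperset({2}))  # True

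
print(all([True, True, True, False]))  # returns False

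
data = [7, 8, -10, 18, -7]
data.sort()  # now [-10, -7, 7, 8, 18]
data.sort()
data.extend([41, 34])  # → [-10, -7, 7, 8, 18, 41, 34]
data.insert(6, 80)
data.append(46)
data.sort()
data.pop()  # 80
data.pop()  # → 46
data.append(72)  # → [-10, -7, 7, 8, 18, 34, 41, 72]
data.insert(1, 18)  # [-10, 18, -7, 7, 8, 18, 34, 41, 72]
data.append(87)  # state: [-10, 18, -7, 7, 8, 18, 34, 41, 72, 87]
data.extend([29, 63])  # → [-10, 18, -7, 7, 8, 18, 34, 41, 72, 87, 29, 63]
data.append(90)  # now [-10, 18, -7, 7, 8, 18, 34, 41, 72, 87, 29, 63, 90]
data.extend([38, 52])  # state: [-10, 18, -7, 7, 8, 18, 34, 41, 72, 87, 29, 63, 90, 38, 52]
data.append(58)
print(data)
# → [-10, 18, -7, 7, 8, 18, 34, 41, 72, 87, 29, 63, 90, 38, 52, 58]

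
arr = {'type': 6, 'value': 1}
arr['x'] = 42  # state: {'type': 6, 'value': 1, 'x': 42}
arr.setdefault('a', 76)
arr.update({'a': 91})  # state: {'type': 6, 'value': 1, 'x': 42, 'a': 91}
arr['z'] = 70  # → {'type': 6, 'value': 1, 'x': 42, 'a': 91, 'z': 70}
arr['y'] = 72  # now {'type': 6, 'value': 1, 'x': 42, 'a': 91, 'z': 70, 'y': 72}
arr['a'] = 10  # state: {'type': 6, 'value': 1, 'x': 42, 'a': 10, 'z': 70, 'y': 72}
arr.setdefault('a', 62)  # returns 10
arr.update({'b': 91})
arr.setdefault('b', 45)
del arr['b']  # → {'type': 6, 'value': 1, 'x': 42, 'a': 10, 'z': 70, 'y': 72}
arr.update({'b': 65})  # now {'type': 6, 'value': 1, 'x': 42, 'a': 10, 'z': 70, 'y': 72, 'b': 65}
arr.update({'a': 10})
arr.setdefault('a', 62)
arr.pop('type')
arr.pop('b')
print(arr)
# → {'value': 1, 'x': 42, 'a': 10, 'z': 70, 'y': 72}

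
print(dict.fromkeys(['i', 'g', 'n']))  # {'i': None, 'g': None, 'n': None}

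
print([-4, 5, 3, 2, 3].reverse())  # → None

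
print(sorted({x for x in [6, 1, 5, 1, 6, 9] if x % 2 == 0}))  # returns [6]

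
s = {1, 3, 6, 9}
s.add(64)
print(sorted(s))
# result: [1, 3, 6, 9, 64]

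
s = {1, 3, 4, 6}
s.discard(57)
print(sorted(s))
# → [1, 3, 4, 6]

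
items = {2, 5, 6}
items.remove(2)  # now {5, 6}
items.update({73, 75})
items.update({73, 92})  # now {5, 6, 73, 75, 92}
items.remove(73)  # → {5, 6, 75, 92}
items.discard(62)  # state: {5, 6, 75, 92}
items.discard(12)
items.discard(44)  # {5, 6, 75, 92}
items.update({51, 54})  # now {5, 6, 51, 54, 75, 92}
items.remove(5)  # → {6, 51, 54, 75, 92}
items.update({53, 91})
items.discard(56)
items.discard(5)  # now {6, 51, 53, 54, 75, 91, 92}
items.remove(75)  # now {6, 51, 53, 54, 91, 92}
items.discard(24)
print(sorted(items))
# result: [6, 51, 53, 54, 91, 92]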